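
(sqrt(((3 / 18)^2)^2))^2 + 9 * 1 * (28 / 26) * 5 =816493 / 16848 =48.46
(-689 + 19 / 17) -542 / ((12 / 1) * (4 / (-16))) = -25868 / 51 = -507.22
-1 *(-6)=6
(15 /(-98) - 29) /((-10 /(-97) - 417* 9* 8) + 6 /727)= 201472783 /207490951192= 0.00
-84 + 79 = -5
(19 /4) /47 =19 /188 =0.10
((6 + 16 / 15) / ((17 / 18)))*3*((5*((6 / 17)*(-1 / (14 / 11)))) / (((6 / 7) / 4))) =-41976 / 289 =-145.25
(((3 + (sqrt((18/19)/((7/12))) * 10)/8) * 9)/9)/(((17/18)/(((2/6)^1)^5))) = 5 * sqrt(798)/20349 + 2/153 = 0.02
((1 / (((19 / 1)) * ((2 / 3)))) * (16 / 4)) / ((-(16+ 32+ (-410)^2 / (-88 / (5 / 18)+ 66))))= 99 / 195077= 0.00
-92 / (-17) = 92 / 17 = 5.41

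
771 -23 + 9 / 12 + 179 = 3711 / 4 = 927.75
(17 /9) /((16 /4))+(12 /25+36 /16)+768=347041 /450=771.20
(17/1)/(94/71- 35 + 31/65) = -78455/153214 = -0.51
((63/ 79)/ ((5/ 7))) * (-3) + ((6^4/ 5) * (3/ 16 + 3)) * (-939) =-306443034/ 395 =-775805.15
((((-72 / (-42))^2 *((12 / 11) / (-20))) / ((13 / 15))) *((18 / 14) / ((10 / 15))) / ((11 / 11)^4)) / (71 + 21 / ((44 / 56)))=-17496 / 4793425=-0.00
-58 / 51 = -1.14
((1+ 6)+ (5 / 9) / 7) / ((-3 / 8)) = -18.88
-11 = -11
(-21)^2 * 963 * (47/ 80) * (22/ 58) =219561111/ 2320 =94638.41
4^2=16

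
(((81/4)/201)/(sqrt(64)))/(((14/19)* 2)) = 0.01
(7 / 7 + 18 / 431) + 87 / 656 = 1.17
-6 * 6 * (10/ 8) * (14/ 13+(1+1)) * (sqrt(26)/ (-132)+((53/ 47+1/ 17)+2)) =-4582800/ 10387+150 * sqrt(26)/ 143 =-435.86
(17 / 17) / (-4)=-1 / 4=-0.25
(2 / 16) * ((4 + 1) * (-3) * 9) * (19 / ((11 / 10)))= -12825 / 44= -291.48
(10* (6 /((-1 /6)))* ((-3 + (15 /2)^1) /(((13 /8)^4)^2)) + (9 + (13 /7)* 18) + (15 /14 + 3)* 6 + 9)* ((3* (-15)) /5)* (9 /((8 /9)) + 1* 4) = -247028672928987 /45680920376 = -5407.70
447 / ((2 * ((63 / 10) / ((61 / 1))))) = 45445 / 21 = 2164.05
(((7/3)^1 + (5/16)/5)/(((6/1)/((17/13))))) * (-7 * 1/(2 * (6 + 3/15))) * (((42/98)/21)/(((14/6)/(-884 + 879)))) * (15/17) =14375/1263808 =0.01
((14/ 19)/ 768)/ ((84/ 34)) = 17/ 43776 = 0.00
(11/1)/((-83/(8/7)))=-88/581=-0.15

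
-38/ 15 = -2.53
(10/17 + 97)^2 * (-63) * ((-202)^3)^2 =-11779898222196804192192/289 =-40760893502411087170.21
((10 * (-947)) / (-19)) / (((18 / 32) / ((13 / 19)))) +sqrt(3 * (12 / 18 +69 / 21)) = sqrt(581) / 7 +1969760 / 3249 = 609.71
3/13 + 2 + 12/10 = 223/65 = 3.43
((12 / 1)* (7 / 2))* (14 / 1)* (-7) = -4116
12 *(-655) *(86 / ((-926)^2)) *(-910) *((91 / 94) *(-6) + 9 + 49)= 377224547700 / 10075343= 37440.37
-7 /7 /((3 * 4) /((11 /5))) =-0.18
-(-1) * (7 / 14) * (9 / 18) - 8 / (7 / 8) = -249 / 28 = -8.89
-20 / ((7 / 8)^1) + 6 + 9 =-55 / 7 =-7.86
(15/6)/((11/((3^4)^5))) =17433922005/22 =792451000.23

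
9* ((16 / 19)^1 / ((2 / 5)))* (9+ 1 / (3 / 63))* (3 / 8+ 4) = 2486.84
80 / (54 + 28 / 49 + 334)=0.21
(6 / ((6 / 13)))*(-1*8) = -104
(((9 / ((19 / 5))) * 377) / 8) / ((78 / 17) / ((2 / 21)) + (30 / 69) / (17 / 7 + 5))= 86233095 / 37267132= 2.31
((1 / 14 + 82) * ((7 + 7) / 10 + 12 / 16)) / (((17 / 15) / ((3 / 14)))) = 444663 / 13328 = 33.36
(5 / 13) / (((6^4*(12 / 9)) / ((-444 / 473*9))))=-185 / 98384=-0.00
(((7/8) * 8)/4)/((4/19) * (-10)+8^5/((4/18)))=19/1600928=0.00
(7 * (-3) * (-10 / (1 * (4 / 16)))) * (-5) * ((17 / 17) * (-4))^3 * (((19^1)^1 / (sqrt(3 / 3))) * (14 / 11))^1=6500072.73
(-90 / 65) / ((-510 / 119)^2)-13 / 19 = -9381 / 12350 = -0.76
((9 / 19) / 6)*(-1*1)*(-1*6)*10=4.74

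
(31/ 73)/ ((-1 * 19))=-31/ 1387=-0.02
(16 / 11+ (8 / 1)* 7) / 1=632 / 11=57.45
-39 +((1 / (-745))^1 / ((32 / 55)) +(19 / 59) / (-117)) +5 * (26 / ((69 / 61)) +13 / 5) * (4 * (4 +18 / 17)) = 2549.65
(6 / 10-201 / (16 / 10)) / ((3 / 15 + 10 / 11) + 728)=-18337 / 106936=-0.17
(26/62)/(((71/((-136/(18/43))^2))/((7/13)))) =59848432/178281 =335.70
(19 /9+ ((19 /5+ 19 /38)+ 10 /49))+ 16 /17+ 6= 1016321 /74970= 13.56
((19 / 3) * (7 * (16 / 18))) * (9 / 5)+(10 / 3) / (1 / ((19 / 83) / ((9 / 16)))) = 810008 / 11205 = 72.29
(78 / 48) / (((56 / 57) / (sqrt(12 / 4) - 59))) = -43719 / 448 + 741 * sqrt(3) / 448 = -94.72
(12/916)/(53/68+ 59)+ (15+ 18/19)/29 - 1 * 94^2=-1510619350767/170972545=-8835.45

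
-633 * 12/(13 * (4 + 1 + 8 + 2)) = -2532/65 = -38.95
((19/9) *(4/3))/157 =76/4239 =0.02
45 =45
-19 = -19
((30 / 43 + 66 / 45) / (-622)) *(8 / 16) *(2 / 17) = -698 / 3410115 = -0.00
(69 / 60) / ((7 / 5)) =23 / 28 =0.82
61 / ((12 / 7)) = 427 / 12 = 35.58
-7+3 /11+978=971.27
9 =9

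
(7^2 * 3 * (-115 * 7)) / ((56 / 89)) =-188068.12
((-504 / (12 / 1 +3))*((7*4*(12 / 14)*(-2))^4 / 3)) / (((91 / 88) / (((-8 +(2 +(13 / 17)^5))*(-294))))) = -8952161551289155584 / 92290705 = -96999600894.69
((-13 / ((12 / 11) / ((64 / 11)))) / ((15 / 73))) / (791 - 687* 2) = 15184 / 26235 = 0.58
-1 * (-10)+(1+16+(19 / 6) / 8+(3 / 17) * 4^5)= 169811 / 816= 208.10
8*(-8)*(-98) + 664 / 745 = 4673304 / 745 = 6272.89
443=443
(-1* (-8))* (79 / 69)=632 / 69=9.16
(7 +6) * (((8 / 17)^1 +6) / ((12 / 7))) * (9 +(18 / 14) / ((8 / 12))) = 2145 / 4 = 536.25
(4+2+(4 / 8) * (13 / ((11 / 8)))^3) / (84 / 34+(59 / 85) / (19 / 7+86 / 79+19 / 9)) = 1427123090020 / 8617936173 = 165.60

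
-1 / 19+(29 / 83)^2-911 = -119232611 / 130891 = -910.93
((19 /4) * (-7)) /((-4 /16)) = 133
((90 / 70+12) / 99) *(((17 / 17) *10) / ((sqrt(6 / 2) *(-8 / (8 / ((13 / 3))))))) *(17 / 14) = -2635 *sqrt(3) / 21021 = -0.22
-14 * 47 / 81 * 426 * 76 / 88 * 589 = -522821138 / 297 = -1760340.53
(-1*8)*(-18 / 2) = 72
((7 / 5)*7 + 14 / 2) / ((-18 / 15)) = -14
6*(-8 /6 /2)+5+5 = 6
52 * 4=208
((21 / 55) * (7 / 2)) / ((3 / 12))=294 / 55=5.35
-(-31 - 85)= 116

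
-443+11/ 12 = -5305/ 12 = -442.08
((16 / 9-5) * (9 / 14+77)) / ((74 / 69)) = -725029 / 3108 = -233.28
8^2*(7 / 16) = 28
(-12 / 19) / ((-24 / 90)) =45 / 19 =2.37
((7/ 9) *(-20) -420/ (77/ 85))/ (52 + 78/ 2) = -47440/ 9009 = -5.27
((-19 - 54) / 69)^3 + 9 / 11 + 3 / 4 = 5550373 / 14454396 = 0.38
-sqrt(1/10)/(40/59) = -0.47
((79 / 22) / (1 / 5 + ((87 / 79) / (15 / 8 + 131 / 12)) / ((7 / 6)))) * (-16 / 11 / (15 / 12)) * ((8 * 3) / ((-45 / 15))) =3433448704 / 28121731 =122.09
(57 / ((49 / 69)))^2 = 15468489 / 2401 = 6442.52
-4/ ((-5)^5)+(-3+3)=4/ 3125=0.00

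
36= 36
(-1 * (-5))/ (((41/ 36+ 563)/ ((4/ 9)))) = 80/ 20309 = 0.00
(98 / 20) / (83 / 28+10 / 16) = 1.37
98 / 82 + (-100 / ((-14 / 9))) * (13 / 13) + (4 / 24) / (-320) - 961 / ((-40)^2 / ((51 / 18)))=87861323 / 1377600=63.78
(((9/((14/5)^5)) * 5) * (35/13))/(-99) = -78125/10986976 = -0.01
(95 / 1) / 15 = 19 / 3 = 6.33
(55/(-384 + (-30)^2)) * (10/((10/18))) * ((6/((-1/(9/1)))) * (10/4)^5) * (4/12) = -4640625/1376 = -3372.55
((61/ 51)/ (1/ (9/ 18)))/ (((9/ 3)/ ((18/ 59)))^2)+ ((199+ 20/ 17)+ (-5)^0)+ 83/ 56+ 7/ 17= 672977859/ 3313912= 203.08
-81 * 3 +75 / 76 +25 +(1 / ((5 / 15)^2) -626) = -63385 / 76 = -834.01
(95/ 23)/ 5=19/ 23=0.83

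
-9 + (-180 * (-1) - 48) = 123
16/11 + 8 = 104/11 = 9.45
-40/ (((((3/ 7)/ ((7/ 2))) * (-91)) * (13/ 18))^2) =-17640/ 28561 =-0.62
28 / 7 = 4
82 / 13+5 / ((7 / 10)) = 1224 / 91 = 13.45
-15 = -15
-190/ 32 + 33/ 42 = -577/ 112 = -5.15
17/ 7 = 2.43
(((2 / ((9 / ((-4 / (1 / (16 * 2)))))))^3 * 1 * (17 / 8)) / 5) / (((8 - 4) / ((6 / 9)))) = -17825792 / 10935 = -1630.16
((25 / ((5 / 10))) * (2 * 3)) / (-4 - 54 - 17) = -4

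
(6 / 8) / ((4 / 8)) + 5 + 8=29 / 2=14.50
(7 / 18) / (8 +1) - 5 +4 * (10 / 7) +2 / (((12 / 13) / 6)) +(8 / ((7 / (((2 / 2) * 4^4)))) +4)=310.33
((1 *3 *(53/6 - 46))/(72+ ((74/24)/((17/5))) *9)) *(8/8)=-7582/5451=-1.39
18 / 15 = 6 / 5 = 1.20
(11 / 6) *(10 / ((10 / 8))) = 44 / 3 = 14.67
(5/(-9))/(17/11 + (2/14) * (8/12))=-385/1137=-0.34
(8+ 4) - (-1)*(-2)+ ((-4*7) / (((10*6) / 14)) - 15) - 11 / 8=-12.91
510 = 510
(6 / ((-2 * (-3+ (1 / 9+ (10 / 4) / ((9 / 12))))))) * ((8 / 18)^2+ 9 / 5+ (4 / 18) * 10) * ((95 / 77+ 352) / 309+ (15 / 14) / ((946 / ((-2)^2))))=-501673532 / 15346485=-32.69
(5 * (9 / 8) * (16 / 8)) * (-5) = -225 / 4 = -56.25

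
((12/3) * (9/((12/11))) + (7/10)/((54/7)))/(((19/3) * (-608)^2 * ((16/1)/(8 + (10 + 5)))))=410987/20228014080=0.00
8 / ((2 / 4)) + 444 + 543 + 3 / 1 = 1006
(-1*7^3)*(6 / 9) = -228.67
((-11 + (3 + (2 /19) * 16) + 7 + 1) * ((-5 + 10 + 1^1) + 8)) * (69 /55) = 29.58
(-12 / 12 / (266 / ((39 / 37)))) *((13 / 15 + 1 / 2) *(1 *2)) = -533 / 49210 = -0.01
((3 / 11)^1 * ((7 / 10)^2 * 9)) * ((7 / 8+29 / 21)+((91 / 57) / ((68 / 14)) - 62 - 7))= -79.88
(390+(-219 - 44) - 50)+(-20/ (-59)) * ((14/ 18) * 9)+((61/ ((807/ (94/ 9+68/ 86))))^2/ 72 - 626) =-28310447588610197/ 51792099996411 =-546.62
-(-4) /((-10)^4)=1 /2500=0.00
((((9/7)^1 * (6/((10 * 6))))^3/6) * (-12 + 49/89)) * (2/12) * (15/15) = -82539/122108000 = -0.00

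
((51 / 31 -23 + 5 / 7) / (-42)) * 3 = 4479 / 3038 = 1.47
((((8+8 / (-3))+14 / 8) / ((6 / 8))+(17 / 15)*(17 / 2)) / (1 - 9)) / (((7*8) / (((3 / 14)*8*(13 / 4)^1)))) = -22321 / 94080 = -0.24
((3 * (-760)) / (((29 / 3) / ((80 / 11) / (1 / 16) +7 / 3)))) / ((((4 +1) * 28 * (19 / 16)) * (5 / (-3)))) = 1128096 / 11165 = 101.04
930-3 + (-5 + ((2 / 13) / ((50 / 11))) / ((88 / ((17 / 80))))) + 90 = 210496017 / 208000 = 1012.00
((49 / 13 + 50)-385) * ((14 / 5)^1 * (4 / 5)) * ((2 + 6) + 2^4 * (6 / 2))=-13503616 / 325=-41549.59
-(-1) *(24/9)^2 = 64/9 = 7.11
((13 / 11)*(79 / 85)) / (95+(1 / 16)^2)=262912 / 22740135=0.01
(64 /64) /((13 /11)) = 11 /13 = 0.85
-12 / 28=-3 / 7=-0.43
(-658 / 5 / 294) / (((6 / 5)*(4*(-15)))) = 47 / 7560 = 0.01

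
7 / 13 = 0.54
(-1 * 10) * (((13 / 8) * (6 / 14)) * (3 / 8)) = -2.61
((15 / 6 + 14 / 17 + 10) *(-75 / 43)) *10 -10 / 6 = -513280 / 2193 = -234.05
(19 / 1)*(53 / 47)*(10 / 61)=10070 / 2867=3.51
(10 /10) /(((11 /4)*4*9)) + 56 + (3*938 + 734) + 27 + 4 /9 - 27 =3604.45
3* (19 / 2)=57 / 2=28.50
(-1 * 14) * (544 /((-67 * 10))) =3808 /335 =11.37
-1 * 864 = -864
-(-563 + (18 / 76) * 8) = 561.11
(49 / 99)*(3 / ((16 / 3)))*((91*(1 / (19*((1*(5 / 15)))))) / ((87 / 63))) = 280917 / 96976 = 2.90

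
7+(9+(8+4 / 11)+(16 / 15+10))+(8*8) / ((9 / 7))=42178 / 495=85.21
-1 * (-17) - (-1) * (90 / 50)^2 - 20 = 6 / 25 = 0.24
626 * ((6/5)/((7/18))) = 67608/35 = 1931.66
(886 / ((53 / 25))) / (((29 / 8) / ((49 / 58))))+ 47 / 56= 245213331 / 2496088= 98.24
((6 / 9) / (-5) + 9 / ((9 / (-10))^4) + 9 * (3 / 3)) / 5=4.52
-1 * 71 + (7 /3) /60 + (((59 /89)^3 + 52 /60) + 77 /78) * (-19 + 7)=-31904861213 /329925492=-96.70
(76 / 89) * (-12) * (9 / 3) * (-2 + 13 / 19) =3600 / 89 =40.45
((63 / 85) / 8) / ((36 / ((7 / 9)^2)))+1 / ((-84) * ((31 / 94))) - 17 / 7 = -2.46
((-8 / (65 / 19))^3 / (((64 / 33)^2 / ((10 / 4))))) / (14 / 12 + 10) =-22408353 / 29439800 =-0.76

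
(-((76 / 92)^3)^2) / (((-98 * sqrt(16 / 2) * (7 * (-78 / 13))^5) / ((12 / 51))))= -47045881 * sqrt(2) / 32232089860899663168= -0.00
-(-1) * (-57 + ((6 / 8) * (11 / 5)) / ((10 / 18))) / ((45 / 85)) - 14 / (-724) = -5540627 / 54300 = -102.04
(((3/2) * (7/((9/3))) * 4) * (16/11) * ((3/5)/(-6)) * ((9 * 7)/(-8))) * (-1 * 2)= -1764/55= -32.07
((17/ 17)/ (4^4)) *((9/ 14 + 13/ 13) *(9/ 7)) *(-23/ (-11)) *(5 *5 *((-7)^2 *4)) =119025/ 1408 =84.53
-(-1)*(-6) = -6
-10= -10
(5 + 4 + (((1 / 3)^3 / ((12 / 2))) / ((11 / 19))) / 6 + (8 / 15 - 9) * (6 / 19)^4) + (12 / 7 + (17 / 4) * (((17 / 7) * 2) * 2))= 51.92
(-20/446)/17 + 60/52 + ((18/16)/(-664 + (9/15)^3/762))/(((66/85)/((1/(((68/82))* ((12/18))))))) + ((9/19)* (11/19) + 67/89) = 25548759913381487043/11750291274956057824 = 2.17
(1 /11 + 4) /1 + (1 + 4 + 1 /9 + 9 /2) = 2713 /198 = 13.70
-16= -16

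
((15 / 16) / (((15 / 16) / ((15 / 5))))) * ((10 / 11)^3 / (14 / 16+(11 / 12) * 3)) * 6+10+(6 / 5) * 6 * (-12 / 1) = -14024818 / 192995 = -72.67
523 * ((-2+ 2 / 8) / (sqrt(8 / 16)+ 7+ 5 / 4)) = -120813 / 1081+ 7322 * sqrt(2) / 1081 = -102.18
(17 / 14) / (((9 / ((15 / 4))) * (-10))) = -17 / 336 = -0.05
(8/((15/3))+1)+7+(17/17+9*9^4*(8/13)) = 2362649/65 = 36348.45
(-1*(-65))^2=4225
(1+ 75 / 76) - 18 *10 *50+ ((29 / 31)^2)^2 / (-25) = -15788776561581 / 1754689900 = -8998.04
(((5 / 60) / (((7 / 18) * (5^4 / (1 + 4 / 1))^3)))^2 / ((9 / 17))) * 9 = 153 / 747680664062500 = 0.00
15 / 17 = 0.88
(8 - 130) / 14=-61 / 7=-8.71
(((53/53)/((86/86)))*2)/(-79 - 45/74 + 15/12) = -296/11597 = -0.03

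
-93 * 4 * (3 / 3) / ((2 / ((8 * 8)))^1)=-11904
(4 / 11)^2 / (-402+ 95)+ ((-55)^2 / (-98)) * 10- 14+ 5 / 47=-27595503032 / 85549541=-322.57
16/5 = 3.20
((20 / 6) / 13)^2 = 100 / 1521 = 0.07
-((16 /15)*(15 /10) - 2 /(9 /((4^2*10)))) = 1528 /45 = 33.96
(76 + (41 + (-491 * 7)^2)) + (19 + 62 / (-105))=1240375963 / 105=11813104.41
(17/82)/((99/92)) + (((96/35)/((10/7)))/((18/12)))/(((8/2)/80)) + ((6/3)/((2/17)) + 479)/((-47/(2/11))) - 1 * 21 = 2741309/953865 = 2.87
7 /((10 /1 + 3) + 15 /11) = 77 /158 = 0.49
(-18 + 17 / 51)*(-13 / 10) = 22.97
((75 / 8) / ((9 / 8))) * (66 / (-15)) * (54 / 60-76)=8261 / 3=2753.67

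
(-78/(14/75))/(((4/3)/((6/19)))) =-26325/266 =-98.97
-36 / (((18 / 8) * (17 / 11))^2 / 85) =-253.07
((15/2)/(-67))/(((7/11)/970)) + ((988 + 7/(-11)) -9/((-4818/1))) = 816.74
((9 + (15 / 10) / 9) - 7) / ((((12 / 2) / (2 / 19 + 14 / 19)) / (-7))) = -364 / 171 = -2.13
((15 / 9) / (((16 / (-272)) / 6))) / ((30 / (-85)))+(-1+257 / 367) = 529985 / 1101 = 481.37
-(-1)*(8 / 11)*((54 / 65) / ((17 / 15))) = 1296 / 2431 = 0.53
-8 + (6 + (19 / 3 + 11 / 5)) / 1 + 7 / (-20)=371 / 60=6.18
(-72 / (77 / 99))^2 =419904 / 49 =8569.47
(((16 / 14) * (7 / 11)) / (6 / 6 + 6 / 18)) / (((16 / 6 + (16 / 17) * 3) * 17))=9 / 1540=0.01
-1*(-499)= 499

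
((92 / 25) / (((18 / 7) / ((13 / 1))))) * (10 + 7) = 71162 / 225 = 316.28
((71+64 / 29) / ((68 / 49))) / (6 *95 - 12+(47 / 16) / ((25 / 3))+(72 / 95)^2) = 751074940 / 7957911837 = 0.09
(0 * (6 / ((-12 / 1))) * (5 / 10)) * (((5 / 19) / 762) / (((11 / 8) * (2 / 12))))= 0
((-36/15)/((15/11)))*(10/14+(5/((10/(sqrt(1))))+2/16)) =-33/14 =-2.36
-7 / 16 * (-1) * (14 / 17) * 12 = 4.32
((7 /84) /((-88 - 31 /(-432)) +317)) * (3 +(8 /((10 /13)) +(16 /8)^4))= 756 /70685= 0.01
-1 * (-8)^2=-64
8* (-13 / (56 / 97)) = -1261 / 7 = -180.14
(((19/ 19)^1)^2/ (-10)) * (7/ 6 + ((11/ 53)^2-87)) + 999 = 169817369/ 168540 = 1007.58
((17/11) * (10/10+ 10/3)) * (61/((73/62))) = 835822/2409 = 346.96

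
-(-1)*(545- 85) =460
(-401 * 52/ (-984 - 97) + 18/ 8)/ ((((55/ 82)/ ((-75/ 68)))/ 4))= -5207205/ 36754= -141.68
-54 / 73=-0.74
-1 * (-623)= 623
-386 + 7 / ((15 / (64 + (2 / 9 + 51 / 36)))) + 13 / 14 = -1339783 / 3780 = -354.44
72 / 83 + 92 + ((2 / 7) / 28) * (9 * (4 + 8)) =382174 / 4067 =93.97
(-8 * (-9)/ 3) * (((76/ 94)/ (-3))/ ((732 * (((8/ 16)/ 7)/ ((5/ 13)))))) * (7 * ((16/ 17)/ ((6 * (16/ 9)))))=-18620/ 633607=-0.03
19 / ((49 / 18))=342 / 49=6.98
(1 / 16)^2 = 1 / 256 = 0.00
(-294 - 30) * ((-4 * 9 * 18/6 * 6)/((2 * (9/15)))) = 174960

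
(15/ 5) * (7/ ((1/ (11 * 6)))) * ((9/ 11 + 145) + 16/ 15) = 1017912/ 5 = 203582.40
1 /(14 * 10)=1 /140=0.01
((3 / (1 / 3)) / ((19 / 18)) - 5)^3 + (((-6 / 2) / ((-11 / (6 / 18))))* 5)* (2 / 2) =3342688 / 75449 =44.30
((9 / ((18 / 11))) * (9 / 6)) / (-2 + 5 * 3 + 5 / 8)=66 / 109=0.61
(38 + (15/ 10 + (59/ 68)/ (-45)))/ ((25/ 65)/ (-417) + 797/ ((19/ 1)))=4147804063/ 4406850840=0.94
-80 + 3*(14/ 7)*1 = -74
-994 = -994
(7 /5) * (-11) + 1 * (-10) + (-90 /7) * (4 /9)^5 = -25.62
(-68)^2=4624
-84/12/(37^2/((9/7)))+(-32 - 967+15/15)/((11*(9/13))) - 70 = -27249467/135531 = -201.06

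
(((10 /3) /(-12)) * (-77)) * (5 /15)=385 /54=7.13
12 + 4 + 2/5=82/5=16.40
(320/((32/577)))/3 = 5770/3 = 1923.33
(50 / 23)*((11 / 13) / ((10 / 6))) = 330 / 299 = 1.10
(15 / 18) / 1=5 / 6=0.83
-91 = -91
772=772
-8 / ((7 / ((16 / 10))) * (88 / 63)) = -72 / 55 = -1.31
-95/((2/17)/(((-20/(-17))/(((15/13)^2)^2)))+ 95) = -1085318/1087343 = -1.00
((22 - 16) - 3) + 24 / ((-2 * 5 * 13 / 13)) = 3 / 5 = 0.60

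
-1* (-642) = 642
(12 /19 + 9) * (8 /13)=1464 /247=5.93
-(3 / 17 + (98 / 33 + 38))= -23083 / 561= -41.15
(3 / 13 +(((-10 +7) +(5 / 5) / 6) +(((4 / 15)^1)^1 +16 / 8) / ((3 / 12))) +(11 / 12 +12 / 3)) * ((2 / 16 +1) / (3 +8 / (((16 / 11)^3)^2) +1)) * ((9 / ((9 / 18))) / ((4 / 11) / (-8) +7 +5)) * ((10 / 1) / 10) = 3.98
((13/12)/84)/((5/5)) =13/1008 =0.01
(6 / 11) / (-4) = -3 / 22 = -0.14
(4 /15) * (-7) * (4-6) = 56 /15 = 3.73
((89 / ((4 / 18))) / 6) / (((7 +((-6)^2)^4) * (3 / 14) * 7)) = 89 / 3359246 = 0.00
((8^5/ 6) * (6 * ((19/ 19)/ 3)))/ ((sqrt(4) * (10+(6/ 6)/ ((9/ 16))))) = 24576/ 53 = 463.70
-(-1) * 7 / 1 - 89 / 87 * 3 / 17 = 3362 / 493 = 6.82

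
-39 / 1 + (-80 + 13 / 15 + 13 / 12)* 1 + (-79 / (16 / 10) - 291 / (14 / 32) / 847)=-39655593 / 237160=-167.21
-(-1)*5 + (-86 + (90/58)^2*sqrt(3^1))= -81 + 2025*sqrt(3)/841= -76.83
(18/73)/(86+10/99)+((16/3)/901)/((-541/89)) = 859886369/454966705698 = 0.00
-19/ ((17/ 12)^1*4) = -57/ 17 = -3.35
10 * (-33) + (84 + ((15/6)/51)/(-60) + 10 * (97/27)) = -771395/3672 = -210.07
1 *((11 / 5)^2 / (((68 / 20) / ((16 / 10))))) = 968 / 425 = 2.28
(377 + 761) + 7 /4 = 4559 /4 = 1139.75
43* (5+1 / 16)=3483 / 16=217.69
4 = 4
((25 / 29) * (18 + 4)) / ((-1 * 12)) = -275 / 174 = -1.58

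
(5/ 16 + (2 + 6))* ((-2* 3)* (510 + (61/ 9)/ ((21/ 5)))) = -1837205/ 72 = -25516.74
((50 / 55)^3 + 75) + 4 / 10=76.15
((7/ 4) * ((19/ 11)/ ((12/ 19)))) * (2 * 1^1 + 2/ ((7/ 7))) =2527/ 132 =19.14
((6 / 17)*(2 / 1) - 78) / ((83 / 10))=-13140 / 1411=-9.31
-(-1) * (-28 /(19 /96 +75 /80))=-2688 /109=-24.66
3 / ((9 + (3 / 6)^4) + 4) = 48 / 209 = 0.23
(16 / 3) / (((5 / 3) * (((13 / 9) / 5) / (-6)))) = -864 / 13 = -66.46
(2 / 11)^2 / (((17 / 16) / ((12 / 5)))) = 768 / 10285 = 0.07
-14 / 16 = -7 / 8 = -0.88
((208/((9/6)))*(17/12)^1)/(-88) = -221/99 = -2.23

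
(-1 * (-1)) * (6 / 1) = 6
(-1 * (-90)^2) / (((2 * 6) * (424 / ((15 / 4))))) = -5.97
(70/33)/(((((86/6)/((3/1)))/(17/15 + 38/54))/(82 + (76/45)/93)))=38443552/574695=66.89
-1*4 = -4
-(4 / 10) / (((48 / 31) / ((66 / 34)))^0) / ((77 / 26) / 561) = -2652 / 35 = -75.77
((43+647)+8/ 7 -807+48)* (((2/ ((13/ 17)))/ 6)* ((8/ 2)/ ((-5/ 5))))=32300/ 273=118.32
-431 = -431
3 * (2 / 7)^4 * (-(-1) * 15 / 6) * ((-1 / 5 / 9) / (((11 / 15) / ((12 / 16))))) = -30 / 26411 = -0.00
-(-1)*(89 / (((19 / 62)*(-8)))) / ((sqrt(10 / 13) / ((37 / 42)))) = -102083*sqrt(130) / 31920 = -36.46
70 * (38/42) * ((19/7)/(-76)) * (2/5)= -19/21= -0.90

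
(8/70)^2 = 0.01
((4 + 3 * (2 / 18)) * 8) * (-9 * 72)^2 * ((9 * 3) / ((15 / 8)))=1048080384 / 5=209616076.80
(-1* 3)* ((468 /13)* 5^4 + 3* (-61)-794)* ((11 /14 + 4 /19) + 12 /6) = -51461493 /266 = -193464.26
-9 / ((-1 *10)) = 9 / 10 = 0.90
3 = 3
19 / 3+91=292 / 3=97.33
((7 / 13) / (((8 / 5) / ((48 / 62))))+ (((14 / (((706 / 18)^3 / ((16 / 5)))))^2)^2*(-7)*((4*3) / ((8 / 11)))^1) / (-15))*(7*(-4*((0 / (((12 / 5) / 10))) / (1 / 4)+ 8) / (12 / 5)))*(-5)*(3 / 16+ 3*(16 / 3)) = 742356191055307452345318057633959813803 / 377173801897536226090212431606980750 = 1968.21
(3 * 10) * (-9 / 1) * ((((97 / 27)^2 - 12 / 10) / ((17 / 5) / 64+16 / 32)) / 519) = -27309440 / 2480301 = -11.01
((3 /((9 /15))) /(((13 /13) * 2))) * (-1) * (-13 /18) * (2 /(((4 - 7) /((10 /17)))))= -325 /459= -0.71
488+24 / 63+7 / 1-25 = 9878 / 21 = 470.38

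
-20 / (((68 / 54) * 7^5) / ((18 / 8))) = -1215 / 571438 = -0.00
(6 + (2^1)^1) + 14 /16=71 /8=8.88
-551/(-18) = 551/18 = 30.61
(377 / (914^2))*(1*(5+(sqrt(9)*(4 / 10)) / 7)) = 68237 / 29238860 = 0.00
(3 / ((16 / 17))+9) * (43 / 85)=1677 / 272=6.17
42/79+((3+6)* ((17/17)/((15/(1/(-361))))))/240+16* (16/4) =736151121/11407600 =64.53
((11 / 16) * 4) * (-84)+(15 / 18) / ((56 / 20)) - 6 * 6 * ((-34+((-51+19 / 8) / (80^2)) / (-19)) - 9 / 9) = 5256755279 / 5107200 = 1029.28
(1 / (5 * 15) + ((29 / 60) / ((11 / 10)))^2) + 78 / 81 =382031 / 326700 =1.17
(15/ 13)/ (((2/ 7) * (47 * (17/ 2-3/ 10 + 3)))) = 75/ 9776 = 0.01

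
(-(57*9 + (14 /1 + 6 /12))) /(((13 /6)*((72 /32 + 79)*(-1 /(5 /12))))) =211 /169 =1.25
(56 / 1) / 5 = 56 / 5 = 11.20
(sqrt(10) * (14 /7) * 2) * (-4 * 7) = -112 * sqrt(10) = -354.18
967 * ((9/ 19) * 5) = 43515/ 19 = 2290.26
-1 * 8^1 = -8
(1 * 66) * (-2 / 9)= -44 / 3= -14.67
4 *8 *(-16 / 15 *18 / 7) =-3072 / 35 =-87.77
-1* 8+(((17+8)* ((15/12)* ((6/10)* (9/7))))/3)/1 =1/28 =0.04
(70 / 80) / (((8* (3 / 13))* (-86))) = -91 / 16512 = -0.01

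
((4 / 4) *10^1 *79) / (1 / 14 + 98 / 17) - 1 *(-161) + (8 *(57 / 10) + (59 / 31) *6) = 76081577 / 215295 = 353.38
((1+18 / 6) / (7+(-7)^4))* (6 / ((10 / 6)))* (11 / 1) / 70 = 99 / 105350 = 0.00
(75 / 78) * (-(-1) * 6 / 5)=15 / 13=1.15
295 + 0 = 295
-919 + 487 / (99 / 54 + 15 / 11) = -161767 / 211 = -766.67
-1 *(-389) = 389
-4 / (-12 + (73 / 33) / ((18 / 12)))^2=-9801 / 271441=-0.04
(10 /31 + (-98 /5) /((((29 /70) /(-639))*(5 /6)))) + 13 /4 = 652334987 /17980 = 36281.14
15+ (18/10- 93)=-381/5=-76.20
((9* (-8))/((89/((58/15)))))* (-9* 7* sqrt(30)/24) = 3654* sqrt(30)/445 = 44.97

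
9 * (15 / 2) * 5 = 675 / 2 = 337.50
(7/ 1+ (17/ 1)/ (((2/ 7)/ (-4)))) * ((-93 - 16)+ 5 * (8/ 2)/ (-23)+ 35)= 397782/ 23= 17294.87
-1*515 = -515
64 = 64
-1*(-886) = 886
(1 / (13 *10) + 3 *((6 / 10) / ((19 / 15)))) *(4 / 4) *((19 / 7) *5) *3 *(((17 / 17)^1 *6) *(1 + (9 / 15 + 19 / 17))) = 1048113 / 1105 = 948.52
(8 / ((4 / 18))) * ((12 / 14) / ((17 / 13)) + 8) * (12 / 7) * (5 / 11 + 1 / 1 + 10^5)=489463119360 / 9163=53417343.59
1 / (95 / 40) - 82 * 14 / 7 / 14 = -1502 / 133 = -11.29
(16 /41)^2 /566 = 128 /475723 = 0.00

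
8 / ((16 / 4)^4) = 1 / 32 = 0.03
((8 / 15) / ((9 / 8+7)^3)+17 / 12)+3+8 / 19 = 4.84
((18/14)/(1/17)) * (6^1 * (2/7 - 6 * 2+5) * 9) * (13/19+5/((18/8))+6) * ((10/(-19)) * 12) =7885362960/17689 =445777.77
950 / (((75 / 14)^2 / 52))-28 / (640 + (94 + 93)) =320287492 / 186075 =1721.28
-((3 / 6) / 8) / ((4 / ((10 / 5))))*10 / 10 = -1 / 32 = -0.03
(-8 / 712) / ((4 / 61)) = -61 / 356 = -0.17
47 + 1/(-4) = 187/4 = 46.75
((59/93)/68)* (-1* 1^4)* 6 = -59/1054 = -0.06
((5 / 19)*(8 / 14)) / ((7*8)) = 0.00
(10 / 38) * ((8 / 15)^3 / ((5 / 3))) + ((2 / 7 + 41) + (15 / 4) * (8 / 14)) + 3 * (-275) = -116939041 / 149625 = -781.55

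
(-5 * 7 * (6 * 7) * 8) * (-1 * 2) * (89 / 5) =418656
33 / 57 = 11 / 19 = 0.58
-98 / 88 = -49 / 44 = -1.11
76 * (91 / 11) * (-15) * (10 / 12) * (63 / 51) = -1815450 / 187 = -9708.29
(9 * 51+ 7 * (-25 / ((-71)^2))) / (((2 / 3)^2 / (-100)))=-520569900 / 5041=-103267.19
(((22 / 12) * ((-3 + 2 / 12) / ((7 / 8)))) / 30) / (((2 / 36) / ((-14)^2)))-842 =-23102 / 15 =-1540.13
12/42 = 2/7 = 0.29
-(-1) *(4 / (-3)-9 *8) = -220 / 3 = -73.33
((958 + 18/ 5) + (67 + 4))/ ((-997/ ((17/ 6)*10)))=-29257/ 997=-29.35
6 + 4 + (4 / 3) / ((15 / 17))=518 / 45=11.51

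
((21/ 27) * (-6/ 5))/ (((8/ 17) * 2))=-119/ 120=-0.99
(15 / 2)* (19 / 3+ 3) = 70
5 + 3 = 8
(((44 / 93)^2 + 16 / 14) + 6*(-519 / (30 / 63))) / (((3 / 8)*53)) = -15833286008 / 48131685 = -328.96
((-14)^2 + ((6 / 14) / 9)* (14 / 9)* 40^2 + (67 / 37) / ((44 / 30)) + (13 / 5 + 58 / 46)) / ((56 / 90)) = 807814877 / 1572648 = 513.67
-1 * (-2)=2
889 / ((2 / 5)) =4445 / 2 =2222.50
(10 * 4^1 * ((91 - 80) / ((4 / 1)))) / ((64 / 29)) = 1595 / 32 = 49.84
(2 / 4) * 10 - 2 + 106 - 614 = -505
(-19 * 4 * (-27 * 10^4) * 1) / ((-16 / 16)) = -20520000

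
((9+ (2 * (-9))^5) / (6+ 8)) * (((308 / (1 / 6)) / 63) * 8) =-31672608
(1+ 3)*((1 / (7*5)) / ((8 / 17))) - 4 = -263 / 70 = -3.76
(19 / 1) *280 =5320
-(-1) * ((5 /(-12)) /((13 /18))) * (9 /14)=-135 /364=-0.37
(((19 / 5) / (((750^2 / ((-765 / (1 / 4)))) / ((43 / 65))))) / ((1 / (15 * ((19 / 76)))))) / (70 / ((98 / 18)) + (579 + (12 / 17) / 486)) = -401628213 / 4635251562500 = -0.00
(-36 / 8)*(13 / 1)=-117 / 2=-58.50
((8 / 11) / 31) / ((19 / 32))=256 / 6479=0.04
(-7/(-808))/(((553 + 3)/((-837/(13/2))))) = -0.00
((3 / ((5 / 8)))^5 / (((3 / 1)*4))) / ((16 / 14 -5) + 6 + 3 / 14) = 3096576 / 34375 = 90.08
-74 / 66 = -37 / 33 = -1.12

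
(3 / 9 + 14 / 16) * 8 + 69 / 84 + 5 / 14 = 911 / 84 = 10.85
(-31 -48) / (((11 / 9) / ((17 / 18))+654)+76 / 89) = -119527 / 992752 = -0.12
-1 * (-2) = 2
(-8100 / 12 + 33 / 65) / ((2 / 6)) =-131526 / 65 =-2023.48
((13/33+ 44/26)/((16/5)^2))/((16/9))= 67125/585728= 0.11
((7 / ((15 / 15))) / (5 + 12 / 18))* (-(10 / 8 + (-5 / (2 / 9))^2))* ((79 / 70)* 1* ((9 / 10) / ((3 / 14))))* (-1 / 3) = 336777 / 340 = 990.52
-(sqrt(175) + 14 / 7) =-5 * sqrt(7)- 2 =-15.23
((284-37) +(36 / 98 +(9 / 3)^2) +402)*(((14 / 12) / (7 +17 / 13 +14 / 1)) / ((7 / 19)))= 398411 / 4263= 93.46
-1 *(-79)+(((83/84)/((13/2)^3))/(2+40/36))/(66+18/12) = 382706498/4844385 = 79.00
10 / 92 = 5 / 46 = 0.11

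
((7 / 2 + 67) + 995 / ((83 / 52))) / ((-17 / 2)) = -115183 / 1411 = -81.63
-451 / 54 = -8.35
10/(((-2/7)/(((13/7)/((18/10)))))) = -325/9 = -36.11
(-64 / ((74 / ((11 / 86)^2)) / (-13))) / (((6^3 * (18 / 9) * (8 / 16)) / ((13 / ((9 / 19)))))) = 388531 / 16624359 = 0.02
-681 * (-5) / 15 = 227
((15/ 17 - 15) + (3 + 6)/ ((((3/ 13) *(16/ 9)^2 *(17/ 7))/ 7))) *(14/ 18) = 217819/ 13056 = 16.68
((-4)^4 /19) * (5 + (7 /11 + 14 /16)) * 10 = 183360 /209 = 877.32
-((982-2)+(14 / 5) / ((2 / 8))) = -4956 / 5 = -991.20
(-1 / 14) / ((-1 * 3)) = 1 / 42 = 0.02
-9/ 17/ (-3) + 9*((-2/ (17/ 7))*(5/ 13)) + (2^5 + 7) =8028/ 221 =36.33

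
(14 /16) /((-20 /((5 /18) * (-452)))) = 791 /144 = 5.49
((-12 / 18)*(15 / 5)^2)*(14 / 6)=-14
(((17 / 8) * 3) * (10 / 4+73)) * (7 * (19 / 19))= 53907 / 16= 3369.19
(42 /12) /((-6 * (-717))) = 7 /8604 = 0.00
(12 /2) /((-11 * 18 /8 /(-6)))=16 /11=1.45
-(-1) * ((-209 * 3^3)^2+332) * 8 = 254750248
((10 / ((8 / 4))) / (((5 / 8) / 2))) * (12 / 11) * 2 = 384 / 11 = 34.91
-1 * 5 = -5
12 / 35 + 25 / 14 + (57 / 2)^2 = 114013 / 140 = 814.38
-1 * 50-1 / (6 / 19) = -319 / 6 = -53.17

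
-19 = -19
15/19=0.79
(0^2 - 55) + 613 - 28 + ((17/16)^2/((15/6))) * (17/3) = 1022513/1920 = 532.56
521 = 521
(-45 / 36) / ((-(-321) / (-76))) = 95 / 321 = 0.30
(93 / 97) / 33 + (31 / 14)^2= 4.93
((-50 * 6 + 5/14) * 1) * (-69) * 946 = 136912215/7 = 19558887.86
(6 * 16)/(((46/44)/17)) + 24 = 1585.04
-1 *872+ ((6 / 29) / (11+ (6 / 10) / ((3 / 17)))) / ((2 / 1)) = -606907 / 696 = -871.99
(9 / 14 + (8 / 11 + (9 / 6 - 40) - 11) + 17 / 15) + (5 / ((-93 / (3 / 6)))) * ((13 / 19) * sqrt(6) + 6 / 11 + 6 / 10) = -3367627 / 71610 - 65 * sqrt(6) / 3534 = -47.07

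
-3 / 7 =-0.43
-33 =-33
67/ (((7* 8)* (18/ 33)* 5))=737/ 1680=0.44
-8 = -8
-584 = -584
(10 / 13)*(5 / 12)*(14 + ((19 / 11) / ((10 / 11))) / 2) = 115 / 24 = 4.79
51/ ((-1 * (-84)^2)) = -17/ 2352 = -0.01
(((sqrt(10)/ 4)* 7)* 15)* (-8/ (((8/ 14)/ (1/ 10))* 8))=-147* sqrt(10)/ 32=-14.53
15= 15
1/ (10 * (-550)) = -1/ 5500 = -0.00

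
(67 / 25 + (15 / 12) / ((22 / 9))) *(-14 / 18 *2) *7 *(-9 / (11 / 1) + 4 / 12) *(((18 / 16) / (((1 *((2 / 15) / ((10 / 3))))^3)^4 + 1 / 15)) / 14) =117175579071044921875 / 5769729614257813952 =20.31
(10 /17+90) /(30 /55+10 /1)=4235 /493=8.59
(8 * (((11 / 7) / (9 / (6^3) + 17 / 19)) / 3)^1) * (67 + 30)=1297472 / 2989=434.08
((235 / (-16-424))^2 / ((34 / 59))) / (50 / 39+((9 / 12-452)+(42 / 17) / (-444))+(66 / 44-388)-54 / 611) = -149816589 / 253194645088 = -0.00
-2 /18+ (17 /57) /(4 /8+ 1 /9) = 709 /1881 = 0.38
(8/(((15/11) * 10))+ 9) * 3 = 719/25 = 28.76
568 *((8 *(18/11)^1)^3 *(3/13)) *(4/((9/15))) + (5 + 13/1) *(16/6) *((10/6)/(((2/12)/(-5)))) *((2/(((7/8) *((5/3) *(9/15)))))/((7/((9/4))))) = 1958635.41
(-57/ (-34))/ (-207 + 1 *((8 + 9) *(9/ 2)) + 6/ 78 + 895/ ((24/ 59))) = 8892/ 10978141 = 0.00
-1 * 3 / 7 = -3 / 7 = -0.43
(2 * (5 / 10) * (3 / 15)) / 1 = 1 / 5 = 0.20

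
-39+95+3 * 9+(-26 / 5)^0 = 84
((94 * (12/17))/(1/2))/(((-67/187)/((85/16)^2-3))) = -10014807/1072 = -9342.17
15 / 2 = 7.50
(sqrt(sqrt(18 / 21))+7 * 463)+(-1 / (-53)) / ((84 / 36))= 6^(1 / 4) * 7^(3 / 4) / 7+1202414 / 371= 3241.97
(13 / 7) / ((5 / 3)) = 39 / 35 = 1.11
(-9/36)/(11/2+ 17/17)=-0.04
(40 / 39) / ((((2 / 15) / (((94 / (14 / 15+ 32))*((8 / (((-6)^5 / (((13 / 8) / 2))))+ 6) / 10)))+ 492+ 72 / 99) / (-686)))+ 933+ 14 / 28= 932.07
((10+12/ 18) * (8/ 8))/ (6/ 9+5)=32/ 17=1.88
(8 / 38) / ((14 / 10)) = 20 / 133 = 0.15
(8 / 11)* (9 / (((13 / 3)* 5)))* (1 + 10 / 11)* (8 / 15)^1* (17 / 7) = 29376 / 39325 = 0.75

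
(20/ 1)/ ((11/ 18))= 360/ 11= 32.73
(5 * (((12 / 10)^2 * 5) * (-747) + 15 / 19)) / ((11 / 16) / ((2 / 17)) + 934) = -5449312 / 190475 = -28.61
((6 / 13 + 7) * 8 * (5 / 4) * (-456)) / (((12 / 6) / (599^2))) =-79352429160 / 13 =-6104033012.31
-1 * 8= -8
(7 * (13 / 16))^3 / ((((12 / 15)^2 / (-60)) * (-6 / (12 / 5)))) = 56517825 / 8192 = 6899.15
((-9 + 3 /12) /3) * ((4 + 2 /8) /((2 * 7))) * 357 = -10115 /32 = -316.09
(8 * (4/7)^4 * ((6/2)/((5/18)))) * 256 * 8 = 226492416/12005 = 18866.51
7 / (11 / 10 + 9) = 70 / 101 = 0.69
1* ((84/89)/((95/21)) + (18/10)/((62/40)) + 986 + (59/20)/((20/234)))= 10713645923/10484200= 1021.88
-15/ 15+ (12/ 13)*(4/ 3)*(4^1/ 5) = -1/ 65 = -0.02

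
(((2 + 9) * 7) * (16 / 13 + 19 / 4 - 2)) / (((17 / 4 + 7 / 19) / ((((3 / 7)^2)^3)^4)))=452546260621389 / 4625318300473674861967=0.00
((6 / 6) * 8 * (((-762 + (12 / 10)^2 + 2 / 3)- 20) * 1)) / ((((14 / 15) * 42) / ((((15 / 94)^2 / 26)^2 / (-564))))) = 2350125 / 8682084584992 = 0.00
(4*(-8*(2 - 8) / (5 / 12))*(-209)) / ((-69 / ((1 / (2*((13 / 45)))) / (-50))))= -361152 / 7475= -48.31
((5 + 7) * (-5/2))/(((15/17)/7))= -238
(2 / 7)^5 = 32 / 16807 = 0.00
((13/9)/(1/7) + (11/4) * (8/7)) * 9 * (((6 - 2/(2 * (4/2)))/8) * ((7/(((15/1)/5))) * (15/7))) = 45925/112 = 410.04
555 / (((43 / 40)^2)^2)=1420800000 / 3418801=415.58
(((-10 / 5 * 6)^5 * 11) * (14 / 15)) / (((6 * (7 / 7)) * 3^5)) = -78848 / 45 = -1752.18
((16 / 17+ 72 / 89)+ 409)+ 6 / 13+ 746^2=10954201327 / 19669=556927.21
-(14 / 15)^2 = -196 / 225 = -0.87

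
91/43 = 2.12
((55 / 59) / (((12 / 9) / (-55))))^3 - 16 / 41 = -56860.00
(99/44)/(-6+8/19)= -0.40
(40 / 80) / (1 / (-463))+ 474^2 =448889 / 2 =224444.50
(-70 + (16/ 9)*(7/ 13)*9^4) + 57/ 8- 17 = 644877/ 104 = 6200.74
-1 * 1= -1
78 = 78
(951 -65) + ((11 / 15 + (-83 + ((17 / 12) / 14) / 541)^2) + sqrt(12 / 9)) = 7776.86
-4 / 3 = -1.33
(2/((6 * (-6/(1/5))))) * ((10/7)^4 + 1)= -12401/216090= -0.06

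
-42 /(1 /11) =-462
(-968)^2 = 937024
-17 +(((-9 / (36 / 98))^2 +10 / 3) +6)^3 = 391419951499 / 1728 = 226516175.64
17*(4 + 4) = 136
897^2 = 804609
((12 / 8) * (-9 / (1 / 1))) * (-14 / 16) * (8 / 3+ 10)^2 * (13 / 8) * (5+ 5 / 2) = 1478295 / 64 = 23098.36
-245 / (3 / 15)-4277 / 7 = -1836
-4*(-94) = 376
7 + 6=13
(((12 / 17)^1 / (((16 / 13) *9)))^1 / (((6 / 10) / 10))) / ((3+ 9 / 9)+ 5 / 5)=0.21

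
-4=-4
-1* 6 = -6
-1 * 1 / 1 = -1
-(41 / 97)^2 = -1681 / 9409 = -0.18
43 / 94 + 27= 2581 / 94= 27.46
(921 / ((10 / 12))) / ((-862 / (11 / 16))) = -30393 / 34480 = -0.88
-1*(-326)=326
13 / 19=0.68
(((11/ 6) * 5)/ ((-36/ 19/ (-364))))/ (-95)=-1001/ 54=-18.54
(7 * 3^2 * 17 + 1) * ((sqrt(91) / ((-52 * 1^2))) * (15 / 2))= -2010 * sqrt(91) / 13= -1474.94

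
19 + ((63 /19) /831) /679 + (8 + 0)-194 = -85255334 /510511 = -167.00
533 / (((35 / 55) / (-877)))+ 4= -734546.14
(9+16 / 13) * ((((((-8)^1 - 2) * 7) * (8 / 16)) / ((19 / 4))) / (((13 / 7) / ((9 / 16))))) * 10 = -77175 / 338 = -228.33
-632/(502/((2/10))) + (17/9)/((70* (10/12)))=-28913/131775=-0.22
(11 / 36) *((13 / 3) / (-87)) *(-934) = 66781 / 4698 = 14.21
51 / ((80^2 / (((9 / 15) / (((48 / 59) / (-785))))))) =-4.61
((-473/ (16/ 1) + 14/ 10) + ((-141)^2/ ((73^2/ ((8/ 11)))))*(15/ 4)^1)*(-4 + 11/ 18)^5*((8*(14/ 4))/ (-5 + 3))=-166238919480639383/ 1476861154560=-112562.32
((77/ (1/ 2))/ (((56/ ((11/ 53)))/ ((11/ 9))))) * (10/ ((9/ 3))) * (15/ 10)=6655/ 1908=3.49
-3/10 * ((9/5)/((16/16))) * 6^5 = -104976/25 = -4199.04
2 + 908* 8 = 7266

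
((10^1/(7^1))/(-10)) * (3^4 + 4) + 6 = -43/7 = -6.14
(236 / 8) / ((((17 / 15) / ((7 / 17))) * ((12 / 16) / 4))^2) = 9251200 / 83521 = 110.76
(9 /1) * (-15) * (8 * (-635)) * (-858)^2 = 504861271200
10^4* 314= 3140000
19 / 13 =1.46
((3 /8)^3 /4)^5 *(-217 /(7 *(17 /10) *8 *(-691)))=2224080585 /1692921114327078928384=0.00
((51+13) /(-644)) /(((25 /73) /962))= -1123616 /4025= -279.16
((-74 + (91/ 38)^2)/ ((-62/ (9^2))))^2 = 7954.00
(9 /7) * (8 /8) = 9 /7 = 1.29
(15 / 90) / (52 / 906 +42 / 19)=2869 / 39040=0.07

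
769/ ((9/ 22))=16918/ 9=1879.78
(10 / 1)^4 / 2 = 5000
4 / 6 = 2 / 3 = 0.67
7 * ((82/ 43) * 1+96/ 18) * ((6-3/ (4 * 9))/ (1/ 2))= 232099/ 387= 599.74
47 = 47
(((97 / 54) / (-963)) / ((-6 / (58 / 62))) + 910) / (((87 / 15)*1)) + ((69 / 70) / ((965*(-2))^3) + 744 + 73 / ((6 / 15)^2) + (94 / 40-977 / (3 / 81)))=-882916534694285524458593 / 35289131068851030000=-25019.50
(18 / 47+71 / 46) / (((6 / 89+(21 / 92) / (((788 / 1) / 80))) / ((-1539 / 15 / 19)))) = -14604989 / 127182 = -114.84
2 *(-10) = -20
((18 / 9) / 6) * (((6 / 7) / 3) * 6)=4 / 7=0.57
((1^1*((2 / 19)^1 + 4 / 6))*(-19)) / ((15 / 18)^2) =-528 / 25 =-21.12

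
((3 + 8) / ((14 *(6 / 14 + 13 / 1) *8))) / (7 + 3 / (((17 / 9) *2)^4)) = 83521 / 80105390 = 0.00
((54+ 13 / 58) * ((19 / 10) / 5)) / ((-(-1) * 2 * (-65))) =-11951 / 75400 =-0.16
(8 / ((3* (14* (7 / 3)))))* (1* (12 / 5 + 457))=9188 / 245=37.50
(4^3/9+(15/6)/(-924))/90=39409/498960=0.08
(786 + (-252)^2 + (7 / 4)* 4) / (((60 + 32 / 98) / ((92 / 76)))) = 72462719 / 56164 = 1290.20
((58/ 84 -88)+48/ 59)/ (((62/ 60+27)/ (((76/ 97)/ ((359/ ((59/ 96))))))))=-20362015/ 4920072024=-0.00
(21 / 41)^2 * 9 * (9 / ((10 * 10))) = 0.21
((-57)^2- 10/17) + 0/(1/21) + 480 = 63383/17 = 3728.41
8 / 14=4 / 7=0.57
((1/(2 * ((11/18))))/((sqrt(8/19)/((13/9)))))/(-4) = -13 * sqrt(38)/176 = -0.46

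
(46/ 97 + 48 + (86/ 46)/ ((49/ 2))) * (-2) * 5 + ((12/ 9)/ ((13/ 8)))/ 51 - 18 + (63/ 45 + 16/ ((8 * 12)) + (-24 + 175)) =-763030279931/ 2174354910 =-350.92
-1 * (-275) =275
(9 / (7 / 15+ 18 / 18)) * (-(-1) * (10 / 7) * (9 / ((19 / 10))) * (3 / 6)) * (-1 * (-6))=182250 / 1463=124.57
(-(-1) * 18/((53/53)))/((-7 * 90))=-1/35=-0.03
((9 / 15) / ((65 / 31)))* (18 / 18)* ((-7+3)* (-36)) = 13392 / 325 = 41.21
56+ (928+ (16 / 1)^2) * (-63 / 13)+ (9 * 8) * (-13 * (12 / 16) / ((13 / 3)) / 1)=-5843.85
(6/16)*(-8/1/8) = -3/8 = -0.38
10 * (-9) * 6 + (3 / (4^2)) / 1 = -8637 / 16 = -539.81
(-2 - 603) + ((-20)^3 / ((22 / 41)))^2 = 26895926795 / 121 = 222280386.74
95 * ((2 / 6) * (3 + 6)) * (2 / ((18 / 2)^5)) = 190 / 19683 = 0.01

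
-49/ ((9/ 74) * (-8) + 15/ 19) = 34447/ 129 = 267.03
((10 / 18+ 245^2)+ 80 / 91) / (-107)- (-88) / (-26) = -49458254 / 87633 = -564.38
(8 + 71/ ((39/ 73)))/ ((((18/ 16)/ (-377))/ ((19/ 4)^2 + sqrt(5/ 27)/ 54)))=-57527155/ 54 -637420 *sqrt(15)/ 6561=-1065693.96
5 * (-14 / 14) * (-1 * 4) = 20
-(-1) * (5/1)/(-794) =-5/794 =-0.01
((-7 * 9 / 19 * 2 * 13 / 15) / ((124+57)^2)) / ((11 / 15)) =-1638 / 6847049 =-0.00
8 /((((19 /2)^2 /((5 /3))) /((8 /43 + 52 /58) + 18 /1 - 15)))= 271520 /450167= 0.60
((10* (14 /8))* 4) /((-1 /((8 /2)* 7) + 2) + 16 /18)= 17640 /719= 24.53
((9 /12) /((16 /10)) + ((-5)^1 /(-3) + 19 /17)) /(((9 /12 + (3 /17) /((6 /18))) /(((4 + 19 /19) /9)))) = 26545 /18792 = 1.41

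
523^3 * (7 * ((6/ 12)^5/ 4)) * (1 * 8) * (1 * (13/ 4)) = 13018065697/ 64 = 203407276.52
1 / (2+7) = 1 / 9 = 0.11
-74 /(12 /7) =-259 /6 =-43.17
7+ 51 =58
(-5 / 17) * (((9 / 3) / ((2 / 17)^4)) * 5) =-368475 / 16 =-23029.69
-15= -15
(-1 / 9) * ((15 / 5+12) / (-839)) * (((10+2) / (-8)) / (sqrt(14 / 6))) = -5 * sqrt(21) / 11746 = -0.00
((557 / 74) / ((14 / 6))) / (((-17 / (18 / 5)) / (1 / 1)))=-15039 / 22015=-0.68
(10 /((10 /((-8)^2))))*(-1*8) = -512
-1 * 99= -99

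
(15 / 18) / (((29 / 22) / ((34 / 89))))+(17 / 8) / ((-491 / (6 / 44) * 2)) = 322800947 / 1338238176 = 0.24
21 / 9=7 / 3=2.33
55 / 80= 11 / 16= 0.69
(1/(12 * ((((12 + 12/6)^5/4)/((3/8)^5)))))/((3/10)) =0.00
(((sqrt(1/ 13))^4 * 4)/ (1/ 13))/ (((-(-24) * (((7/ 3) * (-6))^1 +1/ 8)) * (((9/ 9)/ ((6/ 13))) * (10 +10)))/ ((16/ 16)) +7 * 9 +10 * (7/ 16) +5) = -32/ 1493193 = -0.00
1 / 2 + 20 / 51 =91 / 102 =0.89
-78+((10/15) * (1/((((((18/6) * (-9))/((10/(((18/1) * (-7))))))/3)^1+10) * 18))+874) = 13260569/16659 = 796.00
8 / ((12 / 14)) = 28 / 3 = 9.33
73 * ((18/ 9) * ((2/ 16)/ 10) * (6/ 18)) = 73/ 120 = 0.61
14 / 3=4.67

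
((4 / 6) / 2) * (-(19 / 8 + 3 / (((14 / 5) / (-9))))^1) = 407 / 168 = 2.42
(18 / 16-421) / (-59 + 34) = 16.80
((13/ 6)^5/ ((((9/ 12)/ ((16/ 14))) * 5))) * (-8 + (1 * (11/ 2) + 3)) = 371293/ 51030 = 7.28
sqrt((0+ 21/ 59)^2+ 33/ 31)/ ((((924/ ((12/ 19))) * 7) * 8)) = sqrt(249054)/ 37461578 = 0.00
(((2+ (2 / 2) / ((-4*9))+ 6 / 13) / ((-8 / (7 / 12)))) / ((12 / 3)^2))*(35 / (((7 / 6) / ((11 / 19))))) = -438515 / 2276352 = -0.19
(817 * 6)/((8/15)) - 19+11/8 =73389/8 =9173.62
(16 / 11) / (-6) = -0.24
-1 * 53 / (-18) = 53 / 18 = 2.94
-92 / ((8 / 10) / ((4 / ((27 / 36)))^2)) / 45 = -5888 / 81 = -72.69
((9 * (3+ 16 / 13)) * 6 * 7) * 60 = 1247400 / 13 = 95953.85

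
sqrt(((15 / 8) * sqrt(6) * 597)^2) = 8955 * sqrt(6) / 8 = 2741.90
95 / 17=5.59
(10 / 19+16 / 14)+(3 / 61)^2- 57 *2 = -55590543 / 494893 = -112.33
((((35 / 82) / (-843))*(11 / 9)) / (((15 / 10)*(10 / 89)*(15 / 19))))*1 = -130207 / 27996030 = -0.00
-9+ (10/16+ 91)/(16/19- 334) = -469687/50640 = -9.28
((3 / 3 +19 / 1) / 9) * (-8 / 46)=-80 / 207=-0.39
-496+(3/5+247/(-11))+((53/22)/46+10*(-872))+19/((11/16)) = -46603439/5060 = -9210.17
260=260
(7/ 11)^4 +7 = 104888/ 14641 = 7.16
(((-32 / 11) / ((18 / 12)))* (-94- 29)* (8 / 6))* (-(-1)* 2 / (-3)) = -20992 / 99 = -212.04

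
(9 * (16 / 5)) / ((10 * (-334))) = -0.01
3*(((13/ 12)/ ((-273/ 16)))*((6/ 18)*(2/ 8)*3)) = -1/ 21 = -0.05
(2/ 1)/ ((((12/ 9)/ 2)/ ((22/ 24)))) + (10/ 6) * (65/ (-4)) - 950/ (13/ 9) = -26599/ 39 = -682.03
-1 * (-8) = 8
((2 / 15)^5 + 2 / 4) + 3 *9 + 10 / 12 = 21515657 / 759375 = 28.33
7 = 7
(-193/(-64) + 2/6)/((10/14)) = 4501/960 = 4.69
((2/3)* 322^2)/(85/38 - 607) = -160816/1407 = -114.30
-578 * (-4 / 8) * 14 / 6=2023 / 3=674.33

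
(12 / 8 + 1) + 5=15 / 2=7.50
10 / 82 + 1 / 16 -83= -54327 / 656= -82.82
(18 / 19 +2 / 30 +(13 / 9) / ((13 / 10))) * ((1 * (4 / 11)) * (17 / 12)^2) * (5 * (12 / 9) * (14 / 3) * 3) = 7351582 / 50787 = 144.75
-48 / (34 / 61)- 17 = -1753 / 17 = -103.12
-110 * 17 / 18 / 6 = -935 / 54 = -17.31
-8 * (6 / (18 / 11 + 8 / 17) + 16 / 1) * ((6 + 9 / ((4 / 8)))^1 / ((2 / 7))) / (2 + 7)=-831712 / 591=-1407.30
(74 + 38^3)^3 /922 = 82942715491268 /461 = 179919122540.71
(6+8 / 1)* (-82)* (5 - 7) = 2296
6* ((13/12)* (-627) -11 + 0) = -8283/2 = -4141.50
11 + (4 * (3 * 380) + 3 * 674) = 6593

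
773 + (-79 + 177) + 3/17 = 14810/17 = 871.18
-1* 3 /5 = -3 /5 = -0.60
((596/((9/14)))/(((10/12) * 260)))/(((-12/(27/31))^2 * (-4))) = -28161/4997200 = -0.01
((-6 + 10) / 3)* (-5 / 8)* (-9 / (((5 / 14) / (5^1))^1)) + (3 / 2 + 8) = 229 / 2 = 114.50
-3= -3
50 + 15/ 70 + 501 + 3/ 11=84929/ 154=551.49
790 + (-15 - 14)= 761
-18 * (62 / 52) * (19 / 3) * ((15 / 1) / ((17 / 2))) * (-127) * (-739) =-4975147530 / 221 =-22511979.77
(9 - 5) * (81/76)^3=531441/109744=4.84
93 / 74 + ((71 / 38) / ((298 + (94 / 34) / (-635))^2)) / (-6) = 109711390429643263 / 87297478982647284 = 1.26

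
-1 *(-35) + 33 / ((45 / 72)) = 439 / 5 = 87.80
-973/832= -1.17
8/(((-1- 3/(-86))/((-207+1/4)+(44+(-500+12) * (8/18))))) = 2350724/747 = 3146.89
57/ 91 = 0.63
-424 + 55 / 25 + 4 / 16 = -8431 / 20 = -421.55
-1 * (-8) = 8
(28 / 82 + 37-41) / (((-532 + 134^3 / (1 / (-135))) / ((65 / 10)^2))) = 12675 / 26635614904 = 0.00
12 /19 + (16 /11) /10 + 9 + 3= 13352 /1045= 12.78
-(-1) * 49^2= 2401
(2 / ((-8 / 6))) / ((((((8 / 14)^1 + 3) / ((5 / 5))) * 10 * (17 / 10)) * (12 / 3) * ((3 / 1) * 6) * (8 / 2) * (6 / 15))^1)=-7 / 32640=-0.00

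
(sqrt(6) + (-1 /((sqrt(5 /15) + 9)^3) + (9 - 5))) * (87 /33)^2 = 920895 * sqrt(3) /857435524 + 841 * sqrt(6) /121 + 23829745933 /857435524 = 44.82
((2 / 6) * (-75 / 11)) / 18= -25 / 198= -0.13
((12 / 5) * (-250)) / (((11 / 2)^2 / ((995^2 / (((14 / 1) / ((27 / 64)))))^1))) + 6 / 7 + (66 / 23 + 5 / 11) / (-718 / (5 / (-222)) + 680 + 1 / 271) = -591734.86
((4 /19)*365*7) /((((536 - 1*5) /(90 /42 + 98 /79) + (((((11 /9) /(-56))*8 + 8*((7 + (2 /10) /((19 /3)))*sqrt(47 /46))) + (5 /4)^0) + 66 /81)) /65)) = 143918944358173325932500 /568861089821668918919 - 1109792777030938728000*sqrt(2162) /568861089821668918919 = 162.28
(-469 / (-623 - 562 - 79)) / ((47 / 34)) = 7973 / 29704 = 0.27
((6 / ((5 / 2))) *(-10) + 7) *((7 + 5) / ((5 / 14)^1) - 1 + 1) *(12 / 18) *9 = -3427.20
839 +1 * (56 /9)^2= 71095 /81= 877.72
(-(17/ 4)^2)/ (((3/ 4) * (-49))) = 0.49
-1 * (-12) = 12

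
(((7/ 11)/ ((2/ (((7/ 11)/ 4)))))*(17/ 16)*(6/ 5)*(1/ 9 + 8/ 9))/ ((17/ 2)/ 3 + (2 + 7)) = 0.01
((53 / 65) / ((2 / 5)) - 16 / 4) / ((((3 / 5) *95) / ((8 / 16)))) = -17 / 988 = -0.02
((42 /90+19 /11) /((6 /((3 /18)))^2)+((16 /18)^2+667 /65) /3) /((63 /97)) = 55212497 /9729720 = 5.67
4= 4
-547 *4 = -2188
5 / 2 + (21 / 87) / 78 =2831 / 1131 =2.50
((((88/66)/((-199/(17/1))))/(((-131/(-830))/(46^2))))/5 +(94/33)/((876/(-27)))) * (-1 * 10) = 3055.00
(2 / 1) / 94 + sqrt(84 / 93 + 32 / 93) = 1.14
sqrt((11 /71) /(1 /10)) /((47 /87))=87 *sqrt(7810) /3337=2.30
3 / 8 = 0.38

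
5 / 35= 1 / 7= 0.14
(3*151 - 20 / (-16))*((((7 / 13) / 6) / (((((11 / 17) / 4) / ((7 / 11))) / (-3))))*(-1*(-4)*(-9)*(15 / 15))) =27244098 / 1573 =17319.83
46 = 46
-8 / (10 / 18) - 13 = -137 / 5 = -27.40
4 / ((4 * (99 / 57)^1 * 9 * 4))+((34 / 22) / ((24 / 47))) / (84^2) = 103 / 6272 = 0.02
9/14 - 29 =-28.36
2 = 2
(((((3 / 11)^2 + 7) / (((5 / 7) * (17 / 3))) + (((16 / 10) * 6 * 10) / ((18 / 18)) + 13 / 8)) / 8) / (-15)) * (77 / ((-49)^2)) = -8176393 / 307876800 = -0.03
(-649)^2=421201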